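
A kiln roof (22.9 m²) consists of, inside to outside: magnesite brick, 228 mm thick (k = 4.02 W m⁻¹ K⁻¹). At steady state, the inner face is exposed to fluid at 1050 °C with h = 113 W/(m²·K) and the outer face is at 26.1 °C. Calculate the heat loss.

Q = 358 kW

Resistance network (inner→outer):
  R_conv,in = 1/(hA) = 1/(113·22.9) = 3.864×10^-4 K/W
  R_magnesite brick = L/(kA) = 0.228/(4.02·22.9) = 0.002477 K/W
ΣR = 3.864×10^-4 + 0.002477 = 0.002863 K/W
Q = ΔT/ΣR = (1050 °C − 26.1 °C)/0.002863 = 3.58×10^5 W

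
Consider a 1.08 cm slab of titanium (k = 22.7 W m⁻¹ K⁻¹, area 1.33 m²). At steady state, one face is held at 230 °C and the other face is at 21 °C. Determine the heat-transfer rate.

Q = kA·ΔT/L = 22.7 × 1.33 × |230 °C − 21 °C| / 0.0108 = 5.84×10^5 W

Q = 5.84×10^5 W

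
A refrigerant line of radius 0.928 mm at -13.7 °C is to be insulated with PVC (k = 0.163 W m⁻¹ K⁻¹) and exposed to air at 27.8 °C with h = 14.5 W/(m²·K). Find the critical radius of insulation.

For a cylinder, r_cr = k_ins/h = 0.163/14.5 = 0.0112 m = 1.12 cm

r_cr = 1.12 cm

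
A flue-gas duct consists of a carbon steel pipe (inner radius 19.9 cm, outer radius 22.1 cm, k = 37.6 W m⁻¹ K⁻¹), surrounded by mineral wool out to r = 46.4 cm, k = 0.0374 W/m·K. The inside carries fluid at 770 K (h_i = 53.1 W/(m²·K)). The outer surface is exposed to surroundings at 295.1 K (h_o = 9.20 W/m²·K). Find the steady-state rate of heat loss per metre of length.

Q' = 148 W/m

Treat each layer as a resistance in series:
  R'_conv,in = 1/(2πr h) = 1/(2π·0.199·53.1) = 0.01506 m·K/W
  R'_carbon steel = ln(0.221/0.199)/(2πk) = 0.1049/(2π·37.6) = 4.438×10^-4 m·K/W
  R'_mineral wool = ln(0.464/0.221)/(2πk) = 0.7417/(2π·0.0374) = 3.156 m·K/W
  R'_conv,out = 1/(2πr h) = 1/(2π·0.464·9.20) = 0.03728 m·K/W
ΣR = 0.01506 + 4.438×10^-4 + 3.156 + 0.03728 = 3.209 m·K/W
Q' = ΔT/ΣR = (770 K − 295.1 K)/3.209 = 148 W/m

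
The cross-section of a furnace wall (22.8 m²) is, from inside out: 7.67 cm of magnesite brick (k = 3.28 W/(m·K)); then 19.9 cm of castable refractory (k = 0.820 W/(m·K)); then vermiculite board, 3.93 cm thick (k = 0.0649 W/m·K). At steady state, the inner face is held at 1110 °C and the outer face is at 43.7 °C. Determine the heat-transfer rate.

Treat each layer as a resistance in series:
  R_magnesite brick = L/(kA) = 0.0767/(3.28·22.8) = 0.001026 K/W
  R_castable refractory = L/(kA) = 0.199/(0.820·22.8) = 0.01064 K/W
  R_vermiculite board = L/(kA) = 0.0393/(0.0649·22.8) = 0.02656 K/W
ΣR = 0.001026 + 0.01064 + 0.02656 = 0.03823 K/W
Q = ΔT/ΣR = (1110 °C − 43.7 °C)/0.03823 = 27900 W

Q = 27900 W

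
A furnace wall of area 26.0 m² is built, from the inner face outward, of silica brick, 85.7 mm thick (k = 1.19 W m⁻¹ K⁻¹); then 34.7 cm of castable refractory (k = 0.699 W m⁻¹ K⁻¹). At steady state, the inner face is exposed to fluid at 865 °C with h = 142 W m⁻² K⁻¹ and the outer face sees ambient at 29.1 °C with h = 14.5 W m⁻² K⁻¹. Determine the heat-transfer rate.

Resistance network (inner→outer):
  R_conv,in = 1/(hA) = 1/(142·26.0) = 2.709×10^-4 K/W
  R_silica brick = L/(kA) = 0.0857/(1.19·26.0) = 0.002770 K/W
  R_castable refractory = L/(kA) = 0.347/(0.699·26.0) = 0.01909 K/W
  R_conv,out = 1/(hA) = 1/(14.5·26.0) = 0.002653 K/W
ΣR = 2.709×10^-4 + 0.002770 + 0.01909 + 0.002653 = 0.02478 K/W
Q = ΔT/ΣR = (865 °C − 29.1 °C)/0.02478 = 33700 W

Q = 33700 W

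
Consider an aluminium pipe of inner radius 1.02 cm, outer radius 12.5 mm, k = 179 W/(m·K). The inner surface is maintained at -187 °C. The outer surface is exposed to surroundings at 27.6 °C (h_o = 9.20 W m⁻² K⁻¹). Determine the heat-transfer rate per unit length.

Treat each layer as a resistance in series:
  R'_aluminium = ln(0.0125/0.0102)/(2πk) = 0.2033/(2π·179) = 1.808×10^-4 m·K/W
  R'_conv,out = 1/(2πr h) = 1/(2π·0.0125·9.20) = 1.384 m·K/W
ΣR = 1.808×10^-4 + 1.384 = 1.384 m·K/W
Q' = ΔT/ΣR = (-187 °C − 27.6 °C)/1.384 = -155 W/m
(Negative Q' ⇒ heat flows inward; heat gain = 155 W/m.)

Q' = 155 W/m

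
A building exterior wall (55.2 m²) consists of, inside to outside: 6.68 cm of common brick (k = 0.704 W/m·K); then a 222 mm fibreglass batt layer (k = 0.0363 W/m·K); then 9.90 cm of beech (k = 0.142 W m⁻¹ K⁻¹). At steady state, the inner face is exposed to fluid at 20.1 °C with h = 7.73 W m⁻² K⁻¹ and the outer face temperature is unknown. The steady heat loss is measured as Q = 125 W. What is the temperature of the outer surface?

Sum the resistances:
  R_conv,in = 1/(hA) = 1/(7.73·55.2) = 0.002344 K/W
  R_common brick = L/(kA) = 0.0668/(0.704·55.2) = 0.001719 K/W
  R_fibreglass batt = L/(kA) = 0.222/(0.0363·55.2) = 0.1108 K/W
  R_beech = L/(kA) = 0.0990/(0.142·55.2) = 0.01263 K/W
ΣR = 0.1275 K/W
ΔT = Q·ΣR = 125 × 0.1275 = 15.94 K
Heat flows outward, so T_out = T_in − ΔT = 20.1 − 15.94 = 4.16 °C

T_out = 4.16 °C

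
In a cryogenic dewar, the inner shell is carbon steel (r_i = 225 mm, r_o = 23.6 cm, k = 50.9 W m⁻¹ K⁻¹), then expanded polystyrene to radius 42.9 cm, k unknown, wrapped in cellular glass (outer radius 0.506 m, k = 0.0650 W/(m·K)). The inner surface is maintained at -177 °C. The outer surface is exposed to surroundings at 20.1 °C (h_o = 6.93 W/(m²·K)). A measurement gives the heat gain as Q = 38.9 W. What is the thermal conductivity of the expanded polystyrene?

k = 0.0331 W/m·K

ΣR = ΔT/Q = |-177 − 20.1|/38.9 = 5.067 K/W
Known resistances:
  R_carbon steel = (1/0.225 − 1/0.236)/(4πk) = 0.2072/(4π·50.9) = 3.239×10^-4 K/W
  R_cellular glass = (1/0.429 − 1/0.506)/(4πk) = 0.3547/(4π·0.0650) = 0.4343 K/W
  R_conv,out = 1/(4πr²h) = 1/(4π·0.506²·6.93) = 0.04485 K/W
R_expanded polystyrene = ΣR − ΣR_known = 5.067 − 0.4795 = 4.588 K/W
(1/r₁−1/r₂)/(4πk) = 4.588 ⇒ k = 1.906/(4π·4.588) = 0.0331 W/m·K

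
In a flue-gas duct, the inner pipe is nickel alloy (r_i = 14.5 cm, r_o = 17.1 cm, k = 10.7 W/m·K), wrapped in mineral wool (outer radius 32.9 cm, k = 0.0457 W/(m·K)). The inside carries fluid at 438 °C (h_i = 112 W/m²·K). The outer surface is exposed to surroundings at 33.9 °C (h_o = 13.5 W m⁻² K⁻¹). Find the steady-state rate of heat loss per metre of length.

Treat each layer as a resistance in series:
  R'_conv,in = 1/(2πr h) = 1/(2π·0.145·112) = 0.009800 m·K/W
  R'_nickel alloy = ln(0.171/0.145)/(2πk) = 0.1649/(2π·10.7) = 0.002453 m·K/W
  R'_mineral wool = ln(0.329/0.171)/(2πk) = 0.6544/(2π·0.0457) = 2.279 m·K/W
  R'_conv,out = 1/(2πr h) = 1/(2π·0.329·13.5) = 0.03583 m·K/W
ΣR = 0.009800 + 0.002453 + 2.279 + 0.03583 = 2.327 m·K/W
Q' = ΔT/ΣR = (438 °C − 33.9 °C)/2.327 = 174 W/m

Q' = 174 W/m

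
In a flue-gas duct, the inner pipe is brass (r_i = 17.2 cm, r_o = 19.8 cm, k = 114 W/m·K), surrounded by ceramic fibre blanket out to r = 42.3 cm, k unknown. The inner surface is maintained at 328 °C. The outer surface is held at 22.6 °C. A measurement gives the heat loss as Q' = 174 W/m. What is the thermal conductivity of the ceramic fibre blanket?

k = 0.0688 W/m·K

ΣR = ΔT/Q' = |328 − 22.6|/174 = 1.755 m·K/W
Known resistances:
  R'_brass = ln(0.198/0.172)/(2πk) = 0.1408/(2π·114) = 1.965×10^-4 m·K/W
R_ceramic fibre blanket = ΣR − ΣR_known = 1.755 − 1.965×10^-4 = 1.755 m·K/W
ln(r₂/r₁)/(2πk) = 1.755 ⇒ k = 0.7591/(2π·1.755) = 0.0688 W/m·K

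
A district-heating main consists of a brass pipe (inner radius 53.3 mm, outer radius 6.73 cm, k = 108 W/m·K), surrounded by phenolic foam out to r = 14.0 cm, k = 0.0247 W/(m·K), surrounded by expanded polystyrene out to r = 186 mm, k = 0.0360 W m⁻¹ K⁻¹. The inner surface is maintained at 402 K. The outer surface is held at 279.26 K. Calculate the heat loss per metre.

Resistance network (inner→outer):
  R'_brass = ln(0.0673/0.0533)/(2πk) = 0.2332/(2π·108) = 3.437×10^-4 m·K/W
  R'_phenolic foam = ln(0.140/0.0673)/(2πk) = 0.7325/(2π·0.0247) = 4.720 m·K/W
  R'_expanded polystyrene = ln(0.186/0.140)/(2πk) = 0.2841/(2π·0.0360) = 1.256 m·K/W
ΣR = 3.437×10^-4 + 4.720 + 1.256 = 5.976 m·K/W
Q' = ΔT/ΣR = (402 K − 279.26 K)/5.976 = 20.5 W/m

Q' = 20.5 W/m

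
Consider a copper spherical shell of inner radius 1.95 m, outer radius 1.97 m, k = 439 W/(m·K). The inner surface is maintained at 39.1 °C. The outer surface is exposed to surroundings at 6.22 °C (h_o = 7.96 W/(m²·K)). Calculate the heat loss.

Q = 12.8 kW

Resistance network (inner→outer):
  R_copper = (1/1.95 − 1/1.97)/(4πk) = 0.005206/(4π·439) = 9.437×10^-7 K/W
  R_conv,out = 1/(4πr²h) = 1/(4π·1.97²·7.96) = 0.002576 K/W
ΣR = 9.437×10^-7 + 0.002576 = 0.002577 K/W
Q = ΔT/ΣR = (39.1 °C − 6.22 °C)/0.002577 = 12800 W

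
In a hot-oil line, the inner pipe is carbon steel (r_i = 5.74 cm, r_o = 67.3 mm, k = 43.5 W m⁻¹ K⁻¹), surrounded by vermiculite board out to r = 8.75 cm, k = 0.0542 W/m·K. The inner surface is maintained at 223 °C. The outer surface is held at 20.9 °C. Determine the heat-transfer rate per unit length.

Resistance network (inner→outer):
  R'_carbon steel = ln(0.0673/0.0574)/(2πk) = 0.1591/(2π·43.5) = 5.822×10^-4 m·K/W
  R'_vermiculite board = ln(0.0875/0.0673)/(2πk) = 0.2625/(2π·0.0542) = 0.7708 m·K/W
ΣR = 5.822×10^-4 + 0.7708 = 0.7714 m·K/W
Q' = ΔT/ΣR = (223 °C − 20.9 °C)/0.7714 = 262 W/m

Q' = 262 W/m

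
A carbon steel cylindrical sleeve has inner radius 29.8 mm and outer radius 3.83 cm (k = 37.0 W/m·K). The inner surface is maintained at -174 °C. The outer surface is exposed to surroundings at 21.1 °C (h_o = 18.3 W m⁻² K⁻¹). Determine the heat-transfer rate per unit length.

Resistance network (inner→outer):
  R'_carbon steel = ln(0.0383/0.0298)/(2πk) = 0.2509/(2π·37.0) = 0.001079 m·K/W
  R'_conv,out = 1/(2πr h) = 1/(2π·0.0383·18.3) = 0.2271 m·K/W
ΣR = 0.001079 + 0.2271 = 0.2282 m·K/W
Q' = ΔT/ΣR = (-174 °C − 21.1 °C)/0.2282 = -855 W/m
(Negative Q' ⇒ heat flows inward; heat gain = 855 W/m.)

Q' = 855 W/m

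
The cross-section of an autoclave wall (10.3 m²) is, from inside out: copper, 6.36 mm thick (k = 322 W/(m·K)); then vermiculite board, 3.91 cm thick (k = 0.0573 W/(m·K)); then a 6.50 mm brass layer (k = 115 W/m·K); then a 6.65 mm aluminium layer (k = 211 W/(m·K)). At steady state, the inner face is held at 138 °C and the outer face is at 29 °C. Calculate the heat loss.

Q = 1650 W

Series thermal resistances, inner to outer:
  R_copper = L/(kA) = 0.00636/(322·10.3) = 1.918×10^-6 K/W
  R_vermiculite board = L/(kA) = 0.0391/(0.0573·10.3) = 0.06625 K/W
  R_brass = L/(kA) = 0.00650/(115·10.3) = 5.488×10^-6 K/W
  R_aluminium = L/(kA) = 0.00665/(211·10.3) = 3.060×10^-6 K/W
ΣR = 1.918×10^-6 + 0.06625 + 5.488×10^-6 + 3.060×10^-6 = 0.06626 K/W
Q = ΔT/ΣR = (138 °C − 29 °C)/0.06626 = 1650 W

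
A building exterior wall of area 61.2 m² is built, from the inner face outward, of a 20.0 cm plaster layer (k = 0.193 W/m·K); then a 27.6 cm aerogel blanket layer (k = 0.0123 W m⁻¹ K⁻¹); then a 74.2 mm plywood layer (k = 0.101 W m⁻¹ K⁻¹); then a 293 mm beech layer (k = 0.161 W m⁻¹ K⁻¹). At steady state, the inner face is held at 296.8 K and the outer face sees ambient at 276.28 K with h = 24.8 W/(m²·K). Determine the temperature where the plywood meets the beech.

Treat each layer as a resistance in series:
  R_plaster = L/(kA) = 0.200/(0.193·61.2) = 0.01693 K/W
  R_aerogel blanket = L/(kA) = 0.276/(0.0123·61.2) = 0.3667 K/W
  R_plywood = L/(kA) = 0.0742/(0.101·61.2) = 0.01200 K/W
  R_beech = L/(kA) = 0.293/(0.161·61.2) = 0.02974 K/W
  R_conv,out = 1/(hA) = 1/(24.8·61.2) = 6.589×10^-4 K/W
ΣR = 0.01693 + 0.3667 + 0.01200 + 0.02974 + 6.589×10^-4 = 0.4260 K/W
Q = ΔT/ΣR = (296.8 K − 276.28 K)/0.4260 = 48.17 W
From the inner boundary to the plywood/beech interface, ΣR_partial = 0.3956 K/W.
T_interface = T_in − Q·ΣR_partial = 296.8 K − (48.17)(0.3956) = 277.74 K

T = 277.74 K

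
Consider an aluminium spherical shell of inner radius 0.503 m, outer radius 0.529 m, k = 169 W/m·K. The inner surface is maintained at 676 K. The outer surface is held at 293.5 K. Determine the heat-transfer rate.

Q = 8310 kW

Q = 4πk·ΔT/(1/r₁ − 1/r₂) = 4π × 169 × 382.5 / (1/0.503 − 1/0.529) = 8.31×10^6 W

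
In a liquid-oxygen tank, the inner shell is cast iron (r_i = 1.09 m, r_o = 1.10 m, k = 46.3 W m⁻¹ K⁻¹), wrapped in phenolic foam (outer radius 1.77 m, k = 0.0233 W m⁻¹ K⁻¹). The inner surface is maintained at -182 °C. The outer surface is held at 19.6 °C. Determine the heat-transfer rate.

Q = 172 W

Series thermal resistances, inner to outer:
  R_cast iron = (1/1.09 − 1/1.10)/(4πk) = 0.008340/(4π·46.3) = 1.433×10^-5 K/W
  R_phenolic foam = (1/1.10 − 1/1.77)/(4πk) = 0.3441/(4π·0.0233) = 1.175 K/W
ΣR = 1.433×10^-5 + 1.175 = 1.175 K/W
Q = ΔT/ΣR = (-182 °C − 19.6 °C)/1.175 = -172 W
(Negative Q ⇒ heat flows inward; heat gain = 172 W.)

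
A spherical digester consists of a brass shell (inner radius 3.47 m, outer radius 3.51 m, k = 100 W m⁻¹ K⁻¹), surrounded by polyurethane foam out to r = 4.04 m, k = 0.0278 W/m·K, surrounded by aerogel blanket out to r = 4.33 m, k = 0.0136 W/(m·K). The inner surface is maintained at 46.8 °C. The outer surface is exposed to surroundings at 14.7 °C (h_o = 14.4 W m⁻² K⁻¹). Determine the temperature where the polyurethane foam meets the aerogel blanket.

Resistance network (inner→outer):
  R_brass = (1/3.47 − 1/3.51)/(4πk) = 0.003284/(4π·100) = 2.613×10^-6 K/W
  R_polyurethane foam = (1/3.51 − 1/4.04)/(4πk) = 0.03738/(4π·0.0278) = 0.1070 K/W
  R_aerogel blanket = (1/4.04 − 1/4.33)/(4πk) = 0.01658/(4π·0.0136) = 0.09700 K/W
  R_conv,out = 1/(4πr²h) = 1/(4π·4.33²·14.4) = 2.947×10^-4 K/W
ΣR = 2.613×10^-6 + 0.1070 + 0.09700 + 2.947×10^-4 = 0.2043 K/W
Q = ΔT/ΣR = (46.8 °C − 14.7 °C)/0.2043 = 157.1 W
From the inner boundary to the polyurethane foam/aerogel blanket interface, ΣR_partial = 0.1070 K/W.
T_interface = T_in − Q·ΣR_partial = 46.8 °C − (157.1)(0.1070) = 30.0 °C

T = 30.0 °C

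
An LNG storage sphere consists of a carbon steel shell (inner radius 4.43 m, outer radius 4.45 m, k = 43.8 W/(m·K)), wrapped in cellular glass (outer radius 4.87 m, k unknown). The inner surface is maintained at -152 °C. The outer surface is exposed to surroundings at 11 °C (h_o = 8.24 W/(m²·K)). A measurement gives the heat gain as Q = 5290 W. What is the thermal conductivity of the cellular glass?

k = 0.0507 W/m·K

ΣR = ΔT/Q = |-152 − 11|/5290 = 0.03081 K/W
Known resistances:
  R_carbon steel = (1/4.43 − 1/4.45)/(4πk) = 0.001015/(4π·43.8) = 1.843×10^-6 K/W
  R_conv,out = 1/(4πr²h) = 1/(4π·4.87²·8.24) = 4.072×10^-4 K/W
R_cellular glass = ΣR − ΣR_known = 0.03081 − 4.090×10^-4 = 0.03040 K/W
(1/r₁−1/r₂)/(4πk) = 0.03040 ⇒ k = 0.01938/(4π·0.03040) = 0.0507 W/m·K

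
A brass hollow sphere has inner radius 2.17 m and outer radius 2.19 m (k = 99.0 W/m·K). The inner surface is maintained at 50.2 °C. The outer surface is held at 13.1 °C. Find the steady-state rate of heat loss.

Q = 4πk·ΔT/(1/r₁ − 1/r₂) = 4π × 99.0 × 37.1 / (1/2.17 − 1/2.19) = 1.10×10^7 W

Q = 11000 kW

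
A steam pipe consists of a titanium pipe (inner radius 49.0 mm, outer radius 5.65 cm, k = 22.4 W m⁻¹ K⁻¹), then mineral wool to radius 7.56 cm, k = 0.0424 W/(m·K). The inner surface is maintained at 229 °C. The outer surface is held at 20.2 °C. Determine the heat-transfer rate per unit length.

Q' = 191 W/m

Resistance network (inner→outer):
  R'_titanium = ln(0.0565/0.0490)/(2πk) = 0.1424/(2π·22.4) = 0.001012 m·K/W
  R'_mineral wool = ln(0.0756/0.0565)/(2πk) = 0.2912/(2π·0.0424) = 1.093 m·K/W
ΣR = 0.001012 + 1.093 = 1.094 m·K/W
Q' = ΔT/ΣR = (229 °C − 20.2 °C)/1.094 = 191 W/m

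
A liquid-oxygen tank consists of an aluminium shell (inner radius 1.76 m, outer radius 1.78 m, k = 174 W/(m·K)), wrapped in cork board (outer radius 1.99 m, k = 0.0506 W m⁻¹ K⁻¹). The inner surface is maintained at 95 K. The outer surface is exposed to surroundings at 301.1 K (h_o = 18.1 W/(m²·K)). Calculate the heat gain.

Resistance network (inner→outer):
  R_aluminium = (1/1.76 − 1/1.78)/(4πk) = 0.006384/(4π·174) = 2.920×10^-6 K/W
  R_cork board = (1/1.78 − 1/1.99)/(4πk) = 0.05929/(4π·0.0506) = 0.09324 K/W
  R_conv,out = 1/(4πr²h) = 1/(4π·1.99²·18.1) = 0.001110 K/W
ΣR = 2.920×10^-6 + 0.09324 + 0.001110 = 0.09435 K/W
Q = ΔT/ΣR = (95 K − 301.1 K)/0.09435 = -2180 W
(Negative Q ⇒ heat flows inward; heat gain = 2180 W.)

Q = 2180 W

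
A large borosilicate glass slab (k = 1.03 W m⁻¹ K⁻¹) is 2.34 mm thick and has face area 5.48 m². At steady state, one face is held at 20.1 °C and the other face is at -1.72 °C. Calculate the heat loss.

Q = 52600 W

Q = kA·ΔT/L = 1.03 × 5.48 × |20.1 °C − -1.72 °C| / 0.00234 = 52600 W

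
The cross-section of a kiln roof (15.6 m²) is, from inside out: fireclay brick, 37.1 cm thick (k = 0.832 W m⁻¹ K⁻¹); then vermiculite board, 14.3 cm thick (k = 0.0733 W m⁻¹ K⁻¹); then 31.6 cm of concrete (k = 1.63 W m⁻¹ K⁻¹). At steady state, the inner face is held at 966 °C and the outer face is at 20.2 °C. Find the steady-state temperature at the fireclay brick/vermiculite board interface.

T = 803 °C

Resistance network (inner→outer):
  R_fireclay brick = L/(kA) = 0.371/(0.832·15.6) = 0.02858 K/W
  R_vermiculite board = L/(kA) = 0.143/(0.0733·15.6) = 0.1251 K/W
  R_concrete = L/(kA) = 0.316/(1.63·15.6) = 0.01243 K/W
ΣR = 0.02858 + 0.1251 + 0.01243 = 0.1661 K/W
Q = ΔT/ΣR = (966 °C − 20.2 °C)/0.1661 = 5694 W
From the inner boundary to the fireclay brick/vermiculite board interface, ΣR_partial = 0.02858 K/W.
T_interface = T_in − Q·ΣR_partial = 966 °C − (5694)(0.02858) = 803 °C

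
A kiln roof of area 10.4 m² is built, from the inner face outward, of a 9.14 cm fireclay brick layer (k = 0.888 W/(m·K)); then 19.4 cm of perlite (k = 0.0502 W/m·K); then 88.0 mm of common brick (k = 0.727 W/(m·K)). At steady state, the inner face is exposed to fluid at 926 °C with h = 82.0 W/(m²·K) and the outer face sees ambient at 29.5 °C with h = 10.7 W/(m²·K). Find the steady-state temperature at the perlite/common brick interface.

T = 75.3 °C

Resistance network (inner→outer):
  R_conv,in = 1/(hA) = 1/(82.0·10.4) = 0.001173 K/W
  R_fireclay brick = L/(kA) = 0.0914/(0.888·10.4) = 0.009897 K/W
  R_perlite = L/(kA) = 0.194/(0.0502·10.4) = 0.3716 K/W
  R_common brick = L/(kA) = 0.0880/(0.727·10.4) = 0.01164 K/W
  R_conv,out = 1/(hA) = 1/(10.7·10.4) = 0.008986 K/W
ΣR = 0.001173 + 0.009897 + 0.3716 + 0.01164 + 0.008986 = 0.4033 K/W
Q = ΔT/ΣR = (926 °C − 29.5 °C)/0.4033 = 2223 W
From the inner boundary to the perlite/common brick interface, ΣR_partial = 0.3827 K/W.
T_interface = T_in − Q·ΣR_partial = 926 °C − (2223)(0.3827) = 75.3 °C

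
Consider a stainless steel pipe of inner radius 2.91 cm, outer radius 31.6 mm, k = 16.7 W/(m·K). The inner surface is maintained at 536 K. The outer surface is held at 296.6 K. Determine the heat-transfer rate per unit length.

Q' = 305 kW/m

Q' = 2πk·ΔT/ln(r₂/r₁) = 2π × 16.7 × 239.4 / ln(0.0316/0.0291) = 3.05×10^5 W/m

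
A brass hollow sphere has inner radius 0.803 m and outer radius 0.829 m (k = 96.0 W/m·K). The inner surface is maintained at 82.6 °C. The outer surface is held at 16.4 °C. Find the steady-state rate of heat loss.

Q = 4πk·ΔT/(1/r₁ − 1/r₂) = 4π × 96.0 × 66.2 / (1/0.803 − 1/0.829) = 2.04×10^6 W

Q = 2.04×10^6 W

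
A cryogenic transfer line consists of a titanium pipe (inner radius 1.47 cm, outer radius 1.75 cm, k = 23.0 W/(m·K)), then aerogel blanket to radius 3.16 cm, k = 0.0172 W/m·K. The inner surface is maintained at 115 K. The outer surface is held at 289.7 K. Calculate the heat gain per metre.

Series thermal resistances, inner to outer:
  R'_titanium = ln(0.0175/0.0147)/(2πk) = 0.1744/(2π·23.0) = 0.001206 m·K/W
  R'_aerogel blanket = ln(0.0316/0.0175)/(2πk) = 0.5910/(2π·0.0172) = 5.468 m·K/W
ΣR = 0.001206 + 5.468 = 5.469 m·K/W
Q' = ΔT/ΣR = (115 K − 289.7 K)/5.469 = -31.9 W/m
(Negative Q' ⇒ heat flows inward; heat gain = 31.9 W/m.)

Q' = 31.9 W/m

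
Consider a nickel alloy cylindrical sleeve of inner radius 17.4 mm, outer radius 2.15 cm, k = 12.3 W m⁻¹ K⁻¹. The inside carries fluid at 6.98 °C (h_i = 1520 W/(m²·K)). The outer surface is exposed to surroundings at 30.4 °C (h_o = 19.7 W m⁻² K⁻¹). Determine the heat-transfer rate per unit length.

Q' = 60.9 W/m

Treat each layer as a resistance in series:
  R'_conv,in = 1/(2πr h) = 1/(2π·0.0174·1520) = 0.006018 m·K/W
  R'_nickel alloy = ln(0.0215/0.0174)/(2πk) = 0.2116/(2π·12.3) = 0.002738 m·K/W
  R'_conv,out = 1/(2πr h) = 1/(2π·0.0215·19.7) = 0.3758 m·K/W
ΣR = 0.006018 + 0.002738 + 0.3758 = 0.3846 m·K/W
Q' = ΔT/ΣR = (6.98 °C − 30.4 °C)/0.3846 = -60.9 W/m
(Negative Q' ⇒ heat flows inward; heat gain = 60.9 W/m.)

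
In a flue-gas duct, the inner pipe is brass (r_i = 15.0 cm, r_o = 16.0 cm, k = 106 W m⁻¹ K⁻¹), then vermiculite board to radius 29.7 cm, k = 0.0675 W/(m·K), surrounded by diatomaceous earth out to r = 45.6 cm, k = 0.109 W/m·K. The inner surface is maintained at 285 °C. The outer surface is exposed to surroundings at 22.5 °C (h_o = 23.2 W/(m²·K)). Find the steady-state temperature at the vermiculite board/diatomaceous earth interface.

Series thermal resistances, inner to outer:
  R'_brass = ln(0.160/0.150)/(2πk) = 0.06454/(2π·106) = 9.690×10^-5 m·K/W
  R'_vermiculite board = ln(0.297/0.160)/(2πk) = 0.6186/(2π·0.0675) = 1.458 m·K/W
  R'_diatomaceous earth = ln(0.456/0.297)/(2πk) = 0.4288/(2π·0.109) = 0.6260 m·K/W
  R'_conv,out = 1/(2πr h) = 1/(2π·0.456·23.2) = 0.01504 m·K/W
ΣR = 9.690×10^-5 + 1.458 + 0.6260 + 0.01504 = 2.099 m·K/W
Q' = ΔT/ΣR = (285 °C − 22.5 °C)/2.099 = 125.1 W/m
From the inner boundary to the vermiculite board/diatomaceous earth interface, ΣR_partial = 1.458 m·K/W.
T_interface = T_in − Q'·ΣR_partial = 285 °C − (125.1)(1.458) = 103 °C

T = 103 °C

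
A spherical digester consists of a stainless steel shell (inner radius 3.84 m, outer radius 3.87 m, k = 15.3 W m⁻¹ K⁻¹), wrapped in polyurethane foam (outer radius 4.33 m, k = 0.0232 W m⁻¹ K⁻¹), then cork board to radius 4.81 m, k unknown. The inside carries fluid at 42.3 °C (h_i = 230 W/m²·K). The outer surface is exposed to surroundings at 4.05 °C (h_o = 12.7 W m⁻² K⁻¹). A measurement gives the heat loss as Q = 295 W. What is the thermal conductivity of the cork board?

ΣR = ΔT/Q = |42.3 − 4.05|/295 = 0.1297 K/W
Known resistances:
  R_conv,in = 1/(4πr²h) = 1/(4π·3.84²·230) = 2.346×10^-5 K/W
  R_stainless steel = (1/3.84 − 1/3.87)/(4πk) = 0.002019/(4π·15.3) = 1.050×10^-5 K/W
  R_polyurethane foam = (1/3.87 − 1/4.33)/(4πk) = 0.02745/(4π·0.0232) = 0.09416 K/W
  R_conv,out = 1/(4πr²h) = 1/(4π·4.81²·12.7) = 2.708×10^-4 K/W
R_cork board = ΣR − ΣR_known = 0.1297 − 0.09446 = 0.03524 K/W
(1/r₁−1/r₂)/(4πk) = 0.03524 ⇒ k = 0.02305/(4π·0.03524) = 0.0521 W/m·K

k = 0.0521 W/m·K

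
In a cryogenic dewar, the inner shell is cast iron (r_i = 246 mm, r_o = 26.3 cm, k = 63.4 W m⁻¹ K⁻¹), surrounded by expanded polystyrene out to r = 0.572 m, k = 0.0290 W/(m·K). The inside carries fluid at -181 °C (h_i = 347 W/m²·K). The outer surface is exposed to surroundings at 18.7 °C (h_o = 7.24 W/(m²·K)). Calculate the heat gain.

Q = 35.2 W

Series thermal resistances, inner to outer:
  R_conv,in = 1/(4πr²h) = 1/(4π·0.246²·347) = 0.003790 K/W
  R_cast iron = (1/0.246 − 1/0.263)/(4πk) = 0.2628/(4π·63.4) = 3.298×10^-4 K/W
  R_expanded polystyrene = (1/0.263 − 1/0.572)/(4πk) = 2.054/(4π·0.0290) = 5.636 K/W
  R_conv,out = 1/(4πr²h) = 1/(4π·0.572²·7.24) = 0.03359 K/W
ΣR = 0.003790 + 3.298×10^-4 + 5.636 + 0.03359 = 5.674 K/W
Q = ΔT/ΣR = (-181 °C − 18.7 °C)/5.674 = -35.2 W
(Negative Q ⇒ heat flows inward; heat gain = 35.2 W.)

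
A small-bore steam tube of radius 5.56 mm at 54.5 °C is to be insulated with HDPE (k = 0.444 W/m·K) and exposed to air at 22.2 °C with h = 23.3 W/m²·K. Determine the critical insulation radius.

For a cylinder, r_cr = k_ins/h = 0.444/23.3 = 0.0191 m = 1.91 cm

r_cr = 1.91 cm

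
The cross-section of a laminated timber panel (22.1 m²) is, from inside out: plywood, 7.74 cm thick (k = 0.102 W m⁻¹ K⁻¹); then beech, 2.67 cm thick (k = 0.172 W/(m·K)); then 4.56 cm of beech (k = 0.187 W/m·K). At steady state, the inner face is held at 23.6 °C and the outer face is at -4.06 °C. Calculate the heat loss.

Q = 528 W

Series thermal resistances, inner to outer:
  R_plywood = L/(kA) = 0.0774/(0.102·22.1) = 0.03434 K/W
  R_beech = L/(kA) = 0.0267/(0.172·22.1) = 0.007024 K/W
  R_beech = L/(kA) = 0.0456/(0.187·22.1) = 0.01103 K/W
ΣR = 0.03434 + 0.007024 + 0.01103 = 0.05239 K/W
Q = ΔT/ΣR = (23.6 °C − -4.06 °C)/0.05239 = 528 W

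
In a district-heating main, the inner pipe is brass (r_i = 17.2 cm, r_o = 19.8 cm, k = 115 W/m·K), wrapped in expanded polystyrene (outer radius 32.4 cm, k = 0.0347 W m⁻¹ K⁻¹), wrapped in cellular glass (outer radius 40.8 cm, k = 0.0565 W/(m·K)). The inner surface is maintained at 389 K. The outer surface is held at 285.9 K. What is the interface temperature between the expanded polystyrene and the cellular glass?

Treat each layer as a resistance in series:
  R'_brass = ln(0.198/0.172)/(2πk) = 0.1408/(2π·115) = 1.948×10^-4 m·K/W
  R'_expanded polystyrene = ln(0.324/0.198)/(2πk) = 0.4925/(2π·0.0347) = 2.259 m·K/W
  R'_cellular glass = ln(0.408/0.324)/(2πk) = 0.2305/(2π·0.0565) = 0.6494 m·K/W
ΣR = 1.948×10^-4 + 2.259 + 0.6494 = 2.909 m·K/W
Q' = ΔT/ΣR = (389 K − 285.9 K)/2.909 = 35.44 W/m
From the inner boundary to the expanded polystyrene/cellular glass interface, ΣR_partial = 2.259 m·K/W.
T_interface = T_in − Q'·ΣR_partial = 389 K − (35.44)(2.259) = 308.9 K

T = 308.9 K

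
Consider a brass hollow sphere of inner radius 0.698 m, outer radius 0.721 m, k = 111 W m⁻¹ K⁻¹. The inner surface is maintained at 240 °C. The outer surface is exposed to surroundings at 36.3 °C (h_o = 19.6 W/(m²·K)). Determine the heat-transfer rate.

Q = 26000 W

Resistance network (inner→outer):
  R_brass = (1/0.698 − 1/0.721)/(4πk) = 0.04570/(4π·111) = 3.276×10^-5 K/W
  R_conv,out = 1/(4πr²h) = 1/(4π·0.721²·19.6) = 0.007810 K/W
ΣR = 3.276×10^-5 + 0.007810 = 0.007843 K/W
Q = ΔT/ΣR = (240 °C − 36.3 °C)/0.007843 = 26000 W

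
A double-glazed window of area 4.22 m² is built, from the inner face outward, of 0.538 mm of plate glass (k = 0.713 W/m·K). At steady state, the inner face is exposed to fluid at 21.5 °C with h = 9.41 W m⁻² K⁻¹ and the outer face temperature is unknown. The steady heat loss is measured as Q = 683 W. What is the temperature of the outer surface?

T_out = 4.18 °C

Series resistances:
  R_conv,in = 1/(hA) = 1/(9.41·4.22) = 0.02518 K/W
  R_plate glass = L/(kA) = 5.38×10^-4/(0.713·4.22) = 1.788×10^-4 K/W
ΣR = 0.02536 K/W
ΔT = Q·ΣR = 683 × 0.02536 = 17.32 K
Heat flows outward, so T_out = T_in − ΔT = 21.5 − 17.32 = 4.18 °C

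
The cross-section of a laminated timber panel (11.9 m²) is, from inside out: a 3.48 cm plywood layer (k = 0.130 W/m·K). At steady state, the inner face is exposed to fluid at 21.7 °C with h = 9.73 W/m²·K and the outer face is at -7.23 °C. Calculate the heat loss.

Q = 929 W

Resistance network (inner→outer):
  R_conv,in = 1/(hA) = 1/(9.73·11.9) = 0.008637 K/W
  R_plywood = L/(kA) = 0.0348/(0.130·11.9) = 0.02250 K/W
ΣR = 0.008637 + 0.02250 = 0.03114 K/W
Q = ΔT/ΣR = (21.7 °C − -7.23 °C)/0.03114 = 929 W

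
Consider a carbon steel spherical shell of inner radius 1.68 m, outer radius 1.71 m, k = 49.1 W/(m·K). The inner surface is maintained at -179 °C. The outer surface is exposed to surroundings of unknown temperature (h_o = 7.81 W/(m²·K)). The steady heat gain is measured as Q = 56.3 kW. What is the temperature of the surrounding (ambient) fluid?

Series resistances:
  R_carbon steel = (1/1.68 − 1/1.71)/(4πk) = 0.01044/(4π·49.1) = 1.692×10^-5 K/W
  R_conv,out = 1/(4πr²h) = 1/(4π·1.71²·7.81) = 0.003485 K/W
ΣR = 0.003501 K/W
ΔT = Q·ΣR = 56300 × 0.003501 = 197.1 K
Heat flows inward, so T_out = T_in + ΔT = -179 + 197.1 = 18.1 °C

T_out = 18.1 °C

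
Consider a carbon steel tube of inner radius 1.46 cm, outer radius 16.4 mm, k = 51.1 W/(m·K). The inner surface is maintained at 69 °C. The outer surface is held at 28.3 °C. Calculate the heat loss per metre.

Q' = 1.12×10^5 W/m

Q' = 2πk·ΔT/ln(r₂/r₁) = 2π × 51.1 × 40.7 / ln(0.0164/0.0146) = 1.12×10^5 W/m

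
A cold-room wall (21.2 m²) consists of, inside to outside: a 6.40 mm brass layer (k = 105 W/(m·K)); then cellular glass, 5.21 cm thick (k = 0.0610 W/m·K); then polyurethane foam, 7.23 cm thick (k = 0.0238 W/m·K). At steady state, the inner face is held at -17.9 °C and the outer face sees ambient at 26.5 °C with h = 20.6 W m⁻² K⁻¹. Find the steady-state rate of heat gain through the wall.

Q = 239 W

Resistance network (inner→outer):
  R_brass = L/(kA) = 0.00640/(105·21.2) = 2.875×10^-6 K/W
  R_cellular glass = L/(kA) = 0.0521/(0.0610·21.2) = 0.04029 K/W
  R_polyurethane foam = L/(kA) = 0.0723/(0.0238·21.2) = 0.1433 K/W
  R_conv,out = 1/(hA) = 1/(20.6·21.2) = 0.002290 K/W
ΣR = 2.875×10^-6 + 0.04029 + 0.1433 + 0.002290 = 0.1859 K/W
Q = ΔT/ΣR = (-17.9 °C − 26.5 °C)/0.1859 = -239 W
(Negative Q ⇒ heat flows inward; heat gain = 239 W.)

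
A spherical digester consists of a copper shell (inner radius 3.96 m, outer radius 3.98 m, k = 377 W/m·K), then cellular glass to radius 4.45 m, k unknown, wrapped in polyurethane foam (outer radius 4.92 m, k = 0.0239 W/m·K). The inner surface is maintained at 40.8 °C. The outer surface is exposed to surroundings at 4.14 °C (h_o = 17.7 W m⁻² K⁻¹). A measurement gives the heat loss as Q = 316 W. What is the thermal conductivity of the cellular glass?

k = 0.0476 W/m·K

ΣR = ΔT/Q = |40.8 − 4.14|/316 = 0.1160 K/W
Known resistances:
  R_copper = (1/3.96 − 1/3.98)/(4πk) = 0.001269/(4π·377) = 2.679×10^-7 K/W
  R_polyurethane foam = (1/4.45 − 1/4.92)/(4πk) = 0.02147/(4π·0.0239) = 0.07148 K/W
  R_conv,out = 1/(4πr²h) = 1/(4π·4.92²·17.7) = 1.857×10^-4 K/W
R_cellular glass = ΣR − ΣR_known = 0.1160 − 0.07167 = 0.04433 K/W
(1/r₁−1/r₂)/(4πk) = 0.04433 ⇒ k = 0.02654/(4π·0.04433) = 0.0476 W/m·K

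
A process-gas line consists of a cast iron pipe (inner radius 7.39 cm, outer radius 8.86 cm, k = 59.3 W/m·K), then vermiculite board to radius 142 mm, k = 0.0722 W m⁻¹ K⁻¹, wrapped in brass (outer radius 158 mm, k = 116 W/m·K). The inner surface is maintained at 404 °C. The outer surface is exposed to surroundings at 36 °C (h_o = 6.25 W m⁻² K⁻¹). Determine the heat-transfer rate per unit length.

Treat each layer as a resistance in series:
  R'_cast iron = ln(0.0886/0.0739)/(2πk) = 0.1814/(2π·59.3) = 4.869×10^-4 m·K/W
  R'_vermiculite board = ln(0.142/0.0886)/(2πk) = 0.4717/(2π·0.0722) = 1.040 m·K/W
  R'_brass = ln(0.158/0.142)/(2πk) = 0.1068/(2π·116) = 1.465×10^-4 m·K/W
  R'_conv,out = 1/(2πr h) = 1/(2π·0.158·6.25) = 0.1612 m·K/W
ΣR = 4.869×10^-4 + 1.040 + 1.465×10^-4 + 0.1612 = 1.202 m·K/W
Q' = ΔT/ΣR = (404 °C − 36 °C)/1.202 = 306 W/m

Q' = 306 W/m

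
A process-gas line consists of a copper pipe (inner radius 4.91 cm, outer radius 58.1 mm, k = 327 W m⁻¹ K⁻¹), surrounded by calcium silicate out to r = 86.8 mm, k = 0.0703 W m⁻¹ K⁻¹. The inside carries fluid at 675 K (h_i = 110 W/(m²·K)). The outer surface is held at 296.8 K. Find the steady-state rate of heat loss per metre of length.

Q' = 403 W/m

Treat each layer as a resistance in series:
  R'_conv,in = 1/(2πr h) = 1/(2π·0.0491·110) = 0.02947 m·K/W
  R'_copper = ln(0.0581/0.0491)/(2πk) = 0.1683/(2π·327) = 8.192×10^-5 m·K/W
  R'_calcium silicate = ln(0.0868/0.0581)/(2πk) = 0.4014/(2π·0.0703) = 0.9088 m·K/W
ΣR = 0.02947 + 8.192×10^-5 + 0.9088 = 0.9384 m·K/W
Q' = ΔT/ΣR = (675 K − 296.8 K)/0.9384 = 403 W/m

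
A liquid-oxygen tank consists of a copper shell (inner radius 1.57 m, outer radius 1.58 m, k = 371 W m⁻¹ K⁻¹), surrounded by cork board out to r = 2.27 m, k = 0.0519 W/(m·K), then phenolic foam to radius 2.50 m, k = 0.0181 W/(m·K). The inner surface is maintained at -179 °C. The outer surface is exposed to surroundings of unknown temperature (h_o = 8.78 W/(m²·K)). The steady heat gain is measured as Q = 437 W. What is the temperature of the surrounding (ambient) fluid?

T_out = 28.4 °C

Series resistances:
  R_copper = (1/1.57 − 1/1.58)/(4πk) = 0.004031/(4π·371) = 8.647×10^-7 K/W
  R_cork board = (1/1.58 − 1/2.27)/(4πk) = 0.1924/(4π·0.0519) = 0.2950 K/W
  R_phenolic foam = (1/2.27 − 1/2.50)/(4πk) = 0.04053/(4π·0.0181) = 0.1782 K/W
  R_conv,out = 1/(4πr²h) = 1/(4π·2.50²·8.78) = 0.001450 K/W
ΣR = 0.4746 K/W
ΔT = Q·ΣR = 437 × 0.4746 = 207.4 K
Heat flows inward, so T_out = T_in + ΔT = -179 + 207.4 = 28.4 °C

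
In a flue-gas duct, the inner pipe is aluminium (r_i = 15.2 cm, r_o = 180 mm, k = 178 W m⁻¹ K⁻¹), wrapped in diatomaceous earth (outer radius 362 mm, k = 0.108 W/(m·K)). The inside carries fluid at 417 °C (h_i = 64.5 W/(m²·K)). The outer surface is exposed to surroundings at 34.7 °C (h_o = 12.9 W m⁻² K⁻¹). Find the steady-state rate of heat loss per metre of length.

Q' = 354 W/m

Treat each layer as a resistance in series:
  R'_conv,in = 1/(2πr h) = 1/(2π·0.152·64.5) = 0.01623 m·K/W
  R'_aluminium = ln(0.180/0.152)/(2πk) = 0.1691/(2π·178) = 1.512×10^-4 m·K/W
  R'_diatomaceous earth = ln(0.362/0.180)/(2πk) = 0.6987/(2π·0.108) = 1.030 m·K/W
  R'_conv,out = 1/(2πr h) = 1/(2π·0.362·12.9) = 0.03408 m·K/W
ΣR = 0.01623 + 1.512×10^-4 + 1.030 + 0.03408 = 1.080 m·K/W
Q' = ΔT/ΣR = (417 °C − 34.7 °C)/1.080 = 354 W/m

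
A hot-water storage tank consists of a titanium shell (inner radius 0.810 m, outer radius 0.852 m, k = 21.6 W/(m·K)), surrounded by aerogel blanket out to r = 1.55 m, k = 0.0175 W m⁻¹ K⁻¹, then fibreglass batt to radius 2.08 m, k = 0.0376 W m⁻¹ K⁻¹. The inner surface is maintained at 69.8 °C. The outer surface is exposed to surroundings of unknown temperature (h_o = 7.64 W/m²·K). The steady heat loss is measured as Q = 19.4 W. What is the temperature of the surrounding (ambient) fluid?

Sum the resistances:
  R_titanium = (1/0.810 − 1/0.852)/(4πk) = 0.06086/(4π·21.6) = 2.242×10^-4 K/W
  R_aerogel blanket = (1/0.852 − 1/1.55)/(4πk) = 0.5285/(4π·0.0175) = 2.403 K/W
  R_fibreglass batt = (1/1.55 − 1/2.08)/(4πk) = 0.1644/(4π·0.0376) = 0.3479 K/W
  R_conv,out = 1/(4πr²h) = 1/(4π·2.08²·7.64) = 0.002408 K/W
ΣR = 2.754 K/W
ΔT = Q·ΣR = 19.4 × 2.754 = 53.43 K
Heat flows outward, so T_out = T_in − ΔT = 69.8 − 53.43 = 16.4 °C

T_out = 16.4 °C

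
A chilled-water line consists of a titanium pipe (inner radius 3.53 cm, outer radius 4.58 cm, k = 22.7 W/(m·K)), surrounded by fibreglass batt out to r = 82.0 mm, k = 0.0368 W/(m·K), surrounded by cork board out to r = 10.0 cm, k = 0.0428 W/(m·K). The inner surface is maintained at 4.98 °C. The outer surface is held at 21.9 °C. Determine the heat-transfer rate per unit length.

Series thermal resistances, inner to outer:
  R'_titanium = ln(0.0458/0.0353)/(2πk) = 0.2604/(2π·22.7) = 0.001826 m·K/W
  R'_fibreglass batt = ln(0.0820/0.0458)/(2πk) = 0.5824/(2π·0.0368) = 2.519 m·K/W
  R'_cork board = ln(0.100/0.0820)/(2πk) = 0.1985/(2π·0.0428) = 0.7380 m·K/W
ΣR = 0.001826 + 2.519 + 0.7380 = 3.259 m·K/W
Q' = ΔT/ΣR = (4.98 °C − 21.9 °C)/3.259 = -5.19 W/m
(Negative Q' ⇒ heat flows inward; heat gain = 5.19 W/m.)

Q' = 5.19 W/m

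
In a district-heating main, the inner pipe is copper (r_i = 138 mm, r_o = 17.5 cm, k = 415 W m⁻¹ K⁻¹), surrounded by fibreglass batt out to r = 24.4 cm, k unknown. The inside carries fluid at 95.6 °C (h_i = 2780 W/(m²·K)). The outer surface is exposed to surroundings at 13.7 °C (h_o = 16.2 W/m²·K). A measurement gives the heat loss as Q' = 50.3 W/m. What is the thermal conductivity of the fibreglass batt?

ΣR = ΔT/Q' = |95.6 − 13.7|/50.3 = 1.628 m·K/W
Known resistances:
  R'_conv,in = 1/(2πr h) = 1/(2π·0.138·2780) = 4.149×10^-4 m·K/W
  R'_copper = ln(0.175/0.138)/(2πk) = 0.2375/(2π·415) = 9.110×10^-5 m·K/W
  R'_conv,out = 1/(2πr h) = 1/(2π·0.244·16.2) = 0.04026 m·K/W
R_fibreglass batt = ΣR − ΣR_known = 1.628 − 0.04077 = 1.587 m·K/W
ln(r₂/r₁)/(2πk) = 1.587 ⇒ k = 0.3324/(2π·1.587) = 0.0333 W/m·K

k = 0.0333 W/m·K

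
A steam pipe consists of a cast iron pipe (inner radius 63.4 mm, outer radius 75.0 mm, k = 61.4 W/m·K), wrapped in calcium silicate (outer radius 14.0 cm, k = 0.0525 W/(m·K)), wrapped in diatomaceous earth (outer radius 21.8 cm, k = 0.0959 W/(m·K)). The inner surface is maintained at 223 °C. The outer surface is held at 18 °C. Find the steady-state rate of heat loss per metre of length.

Treat each layer as a resistance in series:
  R'_cast iron = ln(0.0750/0.0634)/(2πk) = 0.1680/(2π·61.4) = 4.355×10^-4 m·K/W
  R'_calcium silicate = ln(0.140/0.0750)/(2πk) = 0.6242/(2π·0.0525) = 1.892 m·K/W
  R'_diatomaceous earth = ln(0.218/0.140)/(2πk) = 0.4429/(2π·0.0959) = 0.7350 m·K/W
ΣR = 4.355×10^-4 + 1.892 + 0.7350 = 2.627 m·K/W
Q' = ΔT/ΣR = (223 °C − 18 °C)/2.627 = 78.0 W/m

Q' = 78.0 W/m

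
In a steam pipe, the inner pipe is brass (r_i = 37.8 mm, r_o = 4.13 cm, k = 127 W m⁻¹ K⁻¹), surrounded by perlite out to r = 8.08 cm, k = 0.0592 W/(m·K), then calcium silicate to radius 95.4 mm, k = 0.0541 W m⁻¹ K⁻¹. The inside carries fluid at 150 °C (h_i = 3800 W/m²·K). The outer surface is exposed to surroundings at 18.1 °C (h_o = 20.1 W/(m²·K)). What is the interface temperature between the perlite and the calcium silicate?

T = 49.8 °C

Series thermal resistances, inner to outer:
  R'_conv,in = 1/(2πr h) = 1/(2π·0.0378·3800) = 0.001108 m·K/W
  R'_brass = ln(0.0413/0.0378)/(2πk) = 0.08855/(2π·127) = 1.110×10^-4 m·K/W
  R'_perlite = ln(0.0808/0.0413)/(2πk) = 0.6711/(2π·0.0592) = 1.804 m·K/W
  R'_calcium silicate = ln(0.0954/0.0808)/(2πk) = 0.1661/(2π·0.0541) = 0.4886 m·K/W
  R'_conv,out = 1/(2πr h) = 1/(2π·0.0954·20.1) = 0.08300 m·K/W
ΣR = 0.001108 + 1.110×10^-4 + 1.804 + 0.4886 + 0.08300 = 2.377 m·K/W
Q' = ΔT/ΣR = (150 °C − 18.1 °C)/2.377 = 55.49 W/m
From the inner boundary to the perlite/calcium silicate interface, ΣR_partial = 1.805 m·K/W.
T_interface = T_in − Q'·ΣR_partial = 150 °C − (55.49)(1.805) = 49.8 °C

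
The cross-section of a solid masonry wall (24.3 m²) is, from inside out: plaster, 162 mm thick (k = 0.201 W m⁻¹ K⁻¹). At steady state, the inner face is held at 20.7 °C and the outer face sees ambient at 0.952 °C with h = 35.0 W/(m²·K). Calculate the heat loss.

Resistance network (inner→outer):
  R_plaster = L/(kA) = 0.162/(0.201·24.3) = 0.03317 K/W
  R_conv,out = 1/(hA) = 1/(35.0·24.3) = 0.001176 K/W
ΣR = 0.03317 + 0.001176 = 0.03435 K/W
Q = ΔT/ΣR = (20.7 °C − 0.952 °C)/0.03435 = 575 W

Q = 575 W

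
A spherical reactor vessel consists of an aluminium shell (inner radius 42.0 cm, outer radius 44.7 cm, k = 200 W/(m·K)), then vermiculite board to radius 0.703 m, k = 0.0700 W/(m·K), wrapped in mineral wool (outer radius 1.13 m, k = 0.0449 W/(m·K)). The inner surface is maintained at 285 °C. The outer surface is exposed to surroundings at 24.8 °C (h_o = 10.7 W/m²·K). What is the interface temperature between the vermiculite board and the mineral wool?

Treat each layer as a resistance in series:
  R_aluminium = (1/0.420 − 1/0.447)/(4πk) = 0.1438/(4π·200) = 5.722×10^-5 K/W
  R_vermiculite board = (1/0.447 − 1/0.703)/(4πk) = 0.8147/(4π·0.0700) = 0.9261 K/W
  R_mineral wool = (1/0.703 − 1/1.13)/(4πk) = 0.5375/(4π·0.0449) = 0.9527 K/W
  R_conv,out = 1/(4πr²h) = 1/(4π·1.13²·10.7) = 0.005824 K/W
ΣR = 5.722×10^-5 + 0.9261 + 0.9527 + 0.005824 = 1.885 K/W
Q = ΔT/ΣR = (285 °C − 24.8 °C)/1.885 = 138.0 W
From the inner boundary to the vermiculite board/mineral wool interface, ΣR_partial = 0.9262 K/W.
T_interface = T_in − Q·ΣR_partial = 285 °C − (138.0)(0.9262) = 157 °C

T = 157 °C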